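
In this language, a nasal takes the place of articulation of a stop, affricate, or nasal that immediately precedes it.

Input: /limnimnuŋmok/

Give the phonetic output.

/n/ after /m/ (labial) → [m]
/n/ after /m/ (labial) → [m]
/m/ after /ŋ/ (velar) → [ŋ]

[limmimmuŋŋok]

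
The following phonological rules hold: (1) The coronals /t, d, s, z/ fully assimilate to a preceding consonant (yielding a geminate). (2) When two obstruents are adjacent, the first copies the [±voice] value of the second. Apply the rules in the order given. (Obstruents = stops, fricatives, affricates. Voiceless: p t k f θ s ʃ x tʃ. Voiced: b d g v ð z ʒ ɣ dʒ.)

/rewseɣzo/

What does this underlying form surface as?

[rewweɣɣo]

Rule 1: /s/ after /w/ → [w] (total assimilation)
Rule 1: /z/ after /ɣ/ → [ɣ] (total assimilation)
After rule 1: rewweɣɣo
Rule 2: no segment meets the rule's conditions; no change.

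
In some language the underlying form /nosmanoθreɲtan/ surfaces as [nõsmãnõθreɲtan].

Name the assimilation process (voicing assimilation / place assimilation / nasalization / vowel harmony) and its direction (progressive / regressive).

/o/→[õ] /a/→[ã] /o/→[õ].
Each target copies a feature from the preceding segment, so the direction is progressive.

nasalization, progressive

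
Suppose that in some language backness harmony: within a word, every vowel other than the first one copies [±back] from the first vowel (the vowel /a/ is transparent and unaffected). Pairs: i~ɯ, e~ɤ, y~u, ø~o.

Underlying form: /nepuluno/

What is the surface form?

[nepylynø]

/u/ harmonizes with /e/ ([-back]) → [y]
/u/ harmonizes with /e/ ([-back]) → [y]
/o/ harmonizes with /e/ ([-back]) → [ø]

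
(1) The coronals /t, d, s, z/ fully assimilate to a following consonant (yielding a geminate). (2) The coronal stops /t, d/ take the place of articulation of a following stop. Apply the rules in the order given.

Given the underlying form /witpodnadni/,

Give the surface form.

[wipponnanni]

Rule 1: /t/ before /p/ → [p] (total assimilation)
Rule 1: /d/ before /n/ → [n] (total assimilation)
Rule 1: /d/ before /n/ → [n] (total assimilation)
After rule 1: wipponnanni
Rule 2: no segment meets the rule's conditions; no change.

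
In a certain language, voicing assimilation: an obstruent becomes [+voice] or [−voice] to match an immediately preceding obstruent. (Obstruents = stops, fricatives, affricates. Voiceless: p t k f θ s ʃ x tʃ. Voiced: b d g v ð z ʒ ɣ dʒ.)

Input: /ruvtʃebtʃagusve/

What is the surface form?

/tʃ/ after /v/ (voiced) → [dʒ]
/tʃ/ after /b/ (voiced) → [dʒ]
/v/ after /s/ (voiceless) → [f]

[ruvdʒebdʒagusfe]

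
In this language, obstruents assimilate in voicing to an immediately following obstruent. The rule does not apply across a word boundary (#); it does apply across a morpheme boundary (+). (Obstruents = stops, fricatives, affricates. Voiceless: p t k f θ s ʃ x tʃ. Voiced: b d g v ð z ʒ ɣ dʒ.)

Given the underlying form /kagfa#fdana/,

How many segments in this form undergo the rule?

2

/g/ before /f/ (voiceless) → [k]
/f/ before /d/ (voiced) → [v]
2 segments change.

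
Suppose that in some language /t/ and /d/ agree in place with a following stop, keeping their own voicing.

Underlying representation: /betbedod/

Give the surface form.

/t/ before /b/ (labial) → [p]

[bepbedod]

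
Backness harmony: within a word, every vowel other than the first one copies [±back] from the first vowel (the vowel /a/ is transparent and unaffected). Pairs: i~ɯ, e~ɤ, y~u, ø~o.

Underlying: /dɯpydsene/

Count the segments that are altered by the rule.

3

/y/ harmonizes with /ɯ/ ([+back]) → [u]
/e/ harmonizes with /ɯ/ ([+back]) → [ɤ]
/e/ harmonizes with /ɯ/ ([+back]) → [ɤ]
3 segments change.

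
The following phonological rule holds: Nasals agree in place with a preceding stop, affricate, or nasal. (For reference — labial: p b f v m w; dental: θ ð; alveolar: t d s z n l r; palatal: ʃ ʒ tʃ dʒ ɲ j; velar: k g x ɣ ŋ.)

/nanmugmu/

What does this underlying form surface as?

/m/ after /n/ (alveolar) → [n]
/m/ after /g/ (velar) → [ŋ]

[nannugŋu]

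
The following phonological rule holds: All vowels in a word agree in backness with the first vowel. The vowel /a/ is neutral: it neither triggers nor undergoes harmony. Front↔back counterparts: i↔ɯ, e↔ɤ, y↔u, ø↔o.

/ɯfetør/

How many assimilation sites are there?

/e/ harmonizes with /ɯ/ ([+back]) → [ɤ]
/ø/ harmonizes with /ɯ/ ([+back]) → [o]
2 segments change.

2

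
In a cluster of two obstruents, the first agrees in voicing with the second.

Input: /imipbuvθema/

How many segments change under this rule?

/p/ before /b/ (voiced) → [b]
/v/ before /θ/ (voiceless) → [f]
2 segments change.

2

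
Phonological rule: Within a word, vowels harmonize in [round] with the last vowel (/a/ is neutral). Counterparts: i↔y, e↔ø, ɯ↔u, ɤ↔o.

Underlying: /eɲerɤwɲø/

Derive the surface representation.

[øɲørowɲø]

/e/ harmonizes with /ø/ ([+round]) → [ø]
/e/ harmonizes with /ø/ ([+round]) → [ø]
/ɤ/ harmonizes with /ø/ ([+round]) → [o]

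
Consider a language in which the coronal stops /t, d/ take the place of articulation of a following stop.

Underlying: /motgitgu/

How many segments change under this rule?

/t/ before /g/ (velar) → [k]
/t/ before /g/ (velar) → [k]
2 segments change.

2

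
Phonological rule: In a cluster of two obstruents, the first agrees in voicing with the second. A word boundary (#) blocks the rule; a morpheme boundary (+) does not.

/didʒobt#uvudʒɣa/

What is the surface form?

/b/ before /t/ (voiceless) → [p]

[didʒopt#uvudʒɣa]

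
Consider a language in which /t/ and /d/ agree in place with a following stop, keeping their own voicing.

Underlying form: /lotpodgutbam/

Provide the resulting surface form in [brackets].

[loppoggupbam]

/t/ before /p/ (labial) → [p]
/d/ before /g/ (velar) → [g]
/t/ before /b/ (labial) → [p]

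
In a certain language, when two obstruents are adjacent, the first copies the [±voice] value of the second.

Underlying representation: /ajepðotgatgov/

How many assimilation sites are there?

/p/ before /ð/ (voiced) → [b]
/t/ before /g/ (voiced) → [d]
/t/ before /g/ (voiced) → [d]
3 segments change.

3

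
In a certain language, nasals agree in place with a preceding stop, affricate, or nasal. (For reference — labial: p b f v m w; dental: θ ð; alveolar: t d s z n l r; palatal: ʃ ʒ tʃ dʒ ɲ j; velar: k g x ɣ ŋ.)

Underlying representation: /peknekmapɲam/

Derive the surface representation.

/n/ after /k/ (velar) → [ŋ]
/m/ after /k/ (velar) → [ŋ]
/ɲ/ after /p/ (labial) → [m]

[pekŋekŋapmam]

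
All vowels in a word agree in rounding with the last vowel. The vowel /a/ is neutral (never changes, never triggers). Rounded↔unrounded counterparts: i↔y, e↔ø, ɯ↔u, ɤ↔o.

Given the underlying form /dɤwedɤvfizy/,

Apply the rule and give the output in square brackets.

/ɤ/ harmonizes with /y/ ([+round]) → [o]
/e/ harmonizes with /y/ ([+round]) → [ø]
/ɤ/ harmonizes with /y/ ([+round]) → [o]
/i/ harmonizes with /y/ ([+round]) → [y]

[dowødovfyzy]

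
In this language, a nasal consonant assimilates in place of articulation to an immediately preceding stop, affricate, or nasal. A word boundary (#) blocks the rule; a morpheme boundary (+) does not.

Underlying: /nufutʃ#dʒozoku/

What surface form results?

[nufutʃ#dʒozoku]

no segment meets the rule's conditions; no change.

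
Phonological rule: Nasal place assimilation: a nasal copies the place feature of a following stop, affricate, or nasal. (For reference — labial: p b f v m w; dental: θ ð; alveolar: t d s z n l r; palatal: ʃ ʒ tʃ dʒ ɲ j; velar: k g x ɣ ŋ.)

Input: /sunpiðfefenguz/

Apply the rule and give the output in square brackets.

[sumpiðfefeŋguz]

/n/ before /p/ (labial) → [m]
/n/ before /g/ (velar) → [ŋ]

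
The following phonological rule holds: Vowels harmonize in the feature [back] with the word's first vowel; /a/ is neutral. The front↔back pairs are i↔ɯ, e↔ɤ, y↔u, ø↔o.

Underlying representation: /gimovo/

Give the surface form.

[gimøvø]

/o/ harmonizes with /i/ ([-back]) → [ø]
/o/ harmonizes with /i/ ([-back]) → [ø]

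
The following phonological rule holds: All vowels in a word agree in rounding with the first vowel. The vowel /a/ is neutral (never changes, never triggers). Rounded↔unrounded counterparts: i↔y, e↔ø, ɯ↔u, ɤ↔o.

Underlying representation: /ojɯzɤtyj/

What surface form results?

/ɯ/ harmonizes with /o/ ([+round]) → [u]
/ɤ/ harmonizes with /o/ ([+round]) → [o]

[ojuzotyj]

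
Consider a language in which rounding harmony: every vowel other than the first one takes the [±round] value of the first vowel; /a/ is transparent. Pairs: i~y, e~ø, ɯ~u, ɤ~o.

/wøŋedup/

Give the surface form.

[wøŋødup]

/e/ harmonizes with /ø/ ([+round]) → [ø]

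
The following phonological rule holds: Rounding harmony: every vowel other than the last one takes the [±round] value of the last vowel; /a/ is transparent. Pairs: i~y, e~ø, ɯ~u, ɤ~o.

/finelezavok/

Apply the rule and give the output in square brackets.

/i/ harmonizes with /o/ ([+round]) → [y]
/e/ harmonizes with /o/ ([+round]) → [ø]
/e/ harmonizes with /o/ ([+round]) → [ø]

[fynøløzavok]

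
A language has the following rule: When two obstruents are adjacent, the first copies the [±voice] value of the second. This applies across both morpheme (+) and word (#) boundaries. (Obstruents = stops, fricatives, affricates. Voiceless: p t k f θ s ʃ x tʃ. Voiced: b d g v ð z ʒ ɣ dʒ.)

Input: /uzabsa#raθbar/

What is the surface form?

/b/ before /s/ (voiceless) → [p]
/θ/ before /b/ (voiced) → [ð]

[uzapsa#raðbar]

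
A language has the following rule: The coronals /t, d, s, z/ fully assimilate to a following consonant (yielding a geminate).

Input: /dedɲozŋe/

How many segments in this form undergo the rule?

2

/d/ before /ɲ/ → [ɲ] (total assimilation)
/z/ before /ŋ/ → [ŋ] (total assimilation)
2 segments change.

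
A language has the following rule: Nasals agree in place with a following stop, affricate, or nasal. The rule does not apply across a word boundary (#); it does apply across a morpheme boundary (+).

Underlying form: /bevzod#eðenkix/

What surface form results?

[bevzod#eðeŋkix]

/n/ before /k/ (velar) → [ŋ]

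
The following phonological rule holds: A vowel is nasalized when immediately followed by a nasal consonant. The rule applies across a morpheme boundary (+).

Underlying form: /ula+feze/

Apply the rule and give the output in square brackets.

no segment meets the rule's conditions; no change.

[ula+feze]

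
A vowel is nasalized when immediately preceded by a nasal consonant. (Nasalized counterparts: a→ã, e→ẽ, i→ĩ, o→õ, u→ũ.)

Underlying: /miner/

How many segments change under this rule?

/i/ after nasal /m/ → [ĩ]
/e/ after nasal /n/ → [ẽ]
2 segments change.

2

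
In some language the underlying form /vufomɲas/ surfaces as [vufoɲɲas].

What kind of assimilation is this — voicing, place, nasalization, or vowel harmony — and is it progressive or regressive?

/m/→[ɲ].
Each target copies a feature from the following segment, so the direction is regressive.

place assimilation, regressive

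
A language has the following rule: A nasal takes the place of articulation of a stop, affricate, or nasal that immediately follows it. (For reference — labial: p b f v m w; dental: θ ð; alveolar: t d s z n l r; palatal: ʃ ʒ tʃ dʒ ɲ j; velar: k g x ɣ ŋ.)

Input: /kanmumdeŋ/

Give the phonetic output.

/n/ before /m/ (labial) → [m]
/m/ before /d/ (alveolar) → [n]

[kammundeŋ]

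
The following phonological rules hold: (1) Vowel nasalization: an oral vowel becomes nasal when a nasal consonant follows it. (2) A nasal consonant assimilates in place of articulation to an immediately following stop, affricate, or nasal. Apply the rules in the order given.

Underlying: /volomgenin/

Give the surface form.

[volõŋgẽnĩn]

Rule 1: /o/ before nasal /m/ → [õ]
Rule 1: /e/ before nasal /n/ → [ẽ]
Rule 1: /i/ before nasal /n/ → [ĩ]
After rule 1: volõmgẽnĩn
Rule 2: /m/ before /g/ (velar) → [ŋ]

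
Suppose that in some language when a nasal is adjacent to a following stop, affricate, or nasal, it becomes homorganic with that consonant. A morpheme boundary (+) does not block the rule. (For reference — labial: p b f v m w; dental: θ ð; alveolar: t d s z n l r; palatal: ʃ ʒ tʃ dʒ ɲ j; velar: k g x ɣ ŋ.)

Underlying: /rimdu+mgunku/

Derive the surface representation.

/m/ before /d/ (alveolar) → [n]
/m/ before /g/ (velar) → [ŋ]
/n/ before /k/ (velar) → [ŋ]

[rindu+ŋguŋku]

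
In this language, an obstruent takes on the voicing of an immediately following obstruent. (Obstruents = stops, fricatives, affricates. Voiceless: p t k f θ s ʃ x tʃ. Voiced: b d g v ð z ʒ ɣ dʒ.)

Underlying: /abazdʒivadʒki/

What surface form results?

/dʒ/ before /k/ (voiceless) → [tʃ]

[abazdʒivatʃki]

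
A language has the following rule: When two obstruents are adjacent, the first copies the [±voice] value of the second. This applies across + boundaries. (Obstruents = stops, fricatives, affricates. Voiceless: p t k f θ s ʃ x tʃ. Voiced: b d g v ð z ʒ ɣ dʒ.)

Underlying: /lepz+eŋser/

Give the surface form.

[lebz+eŋser]

/p/ before /z/ (voiced) → [b]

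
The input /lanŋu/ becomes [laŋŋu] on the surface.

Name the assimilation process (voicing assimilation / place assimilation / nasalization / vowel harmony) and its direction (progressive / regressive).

place assimilation, regressive

/n/→[ŋ].
Each target copies a feature from the following segment, so the direction is regressive.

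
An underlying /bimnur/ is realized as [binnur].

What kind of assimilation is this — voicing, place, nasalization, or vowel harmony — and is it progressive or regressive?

/m/→[n].
Each target copies a feature from the following segment, so the direction is regressive.

place assimilation, regressive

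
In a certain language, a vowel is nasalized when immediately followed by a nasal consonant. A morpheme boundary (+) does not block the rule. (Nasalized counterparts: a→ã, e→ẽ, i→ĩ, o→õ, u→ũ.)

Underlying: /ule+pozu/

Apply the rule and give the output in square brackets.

[ule+pozu]

no segment meets the rule's conditions; no change.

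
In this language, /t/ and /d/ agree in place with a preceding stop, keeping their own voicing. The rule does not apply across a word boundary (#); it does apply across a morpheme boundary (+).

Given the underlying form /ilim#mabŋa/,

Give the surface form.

no segment meets the rule's conditions; no change.

[ilim#mabŋa]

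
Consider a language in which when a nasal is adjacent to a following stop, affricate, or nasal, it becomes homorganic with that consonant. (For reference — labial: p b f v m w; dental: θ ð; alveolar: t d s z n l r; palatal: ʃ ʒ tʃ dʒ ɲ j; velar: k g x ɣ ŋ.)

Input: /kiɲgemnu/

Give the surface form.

[kiŋgennu]

/ɲ/ before /g/ (velar) → [ŋ]
/m/ before /n/ (alveolar) → [n]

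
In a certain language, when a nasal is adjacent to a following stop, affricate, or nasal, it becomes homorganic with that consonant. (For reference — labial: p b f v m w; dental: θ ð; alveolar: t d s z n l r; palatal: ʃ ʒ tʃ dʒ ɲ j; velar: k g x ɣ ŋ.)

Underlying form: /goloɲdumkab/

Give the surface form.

[golonduŋkab]

/ɲ/ before /d/ (alveolar) → [n]
/m/ before /k/ (velar) → [ŋ]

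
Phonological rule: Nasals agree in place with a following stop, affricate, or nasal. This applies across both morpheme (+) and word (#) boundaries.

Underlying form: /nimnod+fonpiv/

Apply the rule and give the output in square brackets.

[ninnod+fompiv]

/m/ before /n/ (alveolar) → [n]
/n/ before /p/ (labial) → [m]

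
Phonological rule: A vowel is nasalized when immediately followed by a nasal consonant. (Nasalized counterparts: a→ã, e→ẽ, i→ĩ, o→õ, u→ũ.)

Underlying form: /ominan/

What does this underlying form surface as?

[õmĩnãn]

/o/ before nasal /m/ → [õ]
/i/ before nasal /n/ → [ĩ]
/a/ before nasal /n/ → [ã]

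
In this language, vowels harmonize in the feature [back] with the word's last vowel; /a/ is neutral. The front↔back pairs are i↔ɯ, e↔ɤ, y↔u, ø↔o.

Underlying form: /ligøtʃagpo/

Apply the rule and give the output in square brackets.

[lɯgotʃagpo]

/i/ harmonizes with /o/ ([+back]) → [ɯ]
/ø/ harmonizes with /o/ ([+back]) → [o]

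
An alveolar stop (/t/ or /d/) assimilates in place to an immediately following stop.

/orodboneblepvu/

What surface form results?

[orobboneblepvu]

/d/ before /b/ (labial) → [b]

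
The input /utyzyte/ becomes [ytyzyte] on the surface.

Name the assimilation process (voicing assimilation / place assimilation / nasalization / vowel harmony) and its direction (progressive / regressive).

/u/→[y].
Vowels agree with the last vowel, so the harmony is regressive.

vowel harmony, regressive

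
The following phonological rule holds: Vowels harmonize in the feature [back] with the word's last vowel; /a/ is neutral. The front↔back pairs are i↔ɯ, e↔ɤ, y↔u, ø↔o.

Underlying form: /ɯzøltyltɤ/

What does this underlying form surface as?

[ɯzoltultɤ]

/ø/ harmonizes with /ɤ/ ([+back]) → [o]
/y/ harmonizes with /ɤ/ ([+back]) → [u]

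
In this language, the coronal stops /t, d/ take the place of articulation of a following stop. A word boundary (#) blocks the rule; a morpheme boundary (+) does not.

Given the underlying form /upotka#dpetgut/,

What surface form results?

[upokka#bpekgut]

/t/ before /k/ (velar) → [k]
/d/ before /p/ (labial) → [b]
/t/ before /g/ (velar) → [k]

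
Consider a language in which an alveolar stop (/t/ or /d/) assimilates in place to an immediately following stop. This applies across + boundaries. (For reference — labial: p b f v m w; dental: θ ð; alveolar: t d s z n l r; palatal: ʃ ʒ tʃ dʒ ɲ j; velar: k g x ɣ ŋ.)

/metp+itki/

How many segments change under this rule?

/t/ before /p/ (labial) → [p]
/t/ before /k/ (velar) → [k]
2 segments change.

2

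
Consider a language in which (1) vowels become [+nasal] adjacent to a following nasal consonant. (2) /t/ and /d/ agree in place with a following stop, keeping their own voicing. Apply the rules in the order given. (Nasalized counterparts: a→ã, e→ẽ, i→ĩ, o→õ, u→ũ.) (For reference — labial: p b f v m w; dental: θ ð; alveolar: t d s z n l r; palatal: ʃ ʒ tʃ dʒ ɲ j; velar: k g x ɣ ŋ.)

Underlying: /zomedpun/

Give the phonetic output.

Rule 1: /o/ before nasal /m/ → [õ]
Rule 1: /u/ before nasal /n/ → [ũ]
After rule 1: zõmedpũn
Rule 2: /d/ before /p/ (labial) → [b]

[zõmebpũn]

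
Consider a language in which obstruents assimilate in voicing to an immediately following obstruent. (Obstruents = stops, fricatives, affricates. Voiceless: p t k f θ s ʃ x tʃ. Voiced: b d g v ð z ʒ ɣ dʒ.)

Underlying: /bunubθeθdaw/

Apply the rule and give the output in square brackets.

[bunupθeðdaw]

/b/ before /θ/ (voiceless) → [p]
/θ/ before /d/ (voiced) → [ð]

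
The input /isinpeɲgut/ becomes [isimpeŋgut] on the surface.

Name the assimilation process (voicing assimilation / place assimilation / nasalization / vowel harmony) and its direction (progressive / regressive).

/n/→[m] /ɲ/→[ŋ].
Each target copies a feature from the following segment, so the direction is regressive.

place assimilation, regressive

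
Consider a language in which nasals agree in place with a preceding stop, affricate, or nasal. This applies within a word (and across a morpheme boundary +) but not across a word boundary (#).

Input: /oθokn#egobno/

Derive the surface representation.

/n/ after /k/ (velar) → [ŋ]
/n/ after /b/ (labial) → [m]

[oθokŋ#egobmo]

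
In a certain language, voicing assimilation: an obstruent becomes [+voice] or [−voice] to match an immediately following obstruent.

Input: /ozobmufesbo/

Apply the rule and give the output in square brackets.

[ozobmufezbo]

/s/ before /b/ (voiced) → [z]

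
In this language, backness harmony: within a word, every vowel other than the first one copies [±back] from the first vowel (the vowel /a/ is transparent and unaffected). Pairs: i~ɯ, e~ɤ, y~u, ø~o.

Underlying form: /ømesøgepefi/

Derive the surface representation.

[ømesøgepefi]

no segment meets the rule's conditions; no change.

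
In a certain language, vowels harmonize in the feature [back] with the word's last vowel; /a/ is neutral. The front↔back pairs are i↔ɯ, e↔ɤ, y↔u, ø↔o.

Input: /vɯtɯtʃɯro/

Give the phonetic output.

no segment meets the rule's conditions; no change.

[vɯtɯtʃɯro]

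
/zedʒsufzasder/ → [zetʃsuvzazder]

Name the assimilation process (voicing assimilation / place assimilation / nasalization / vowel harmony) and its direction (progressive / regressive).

voicing assimilation, regressive

/dʒ/→[tʃ] /f/→[v] /s/→[z].
Each target copies a feature from the following segment, so the direction is regressive.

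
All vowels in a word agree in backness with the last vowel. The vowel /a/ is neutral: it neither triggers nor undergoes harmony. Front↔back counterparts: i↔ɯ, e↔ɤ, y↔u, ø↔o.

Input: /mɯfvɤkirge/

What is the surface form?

/ɯ/ harmonizes with /e/ ([-back]) → [i]
/ɤ/ harmonizes with /e/ ([-back]) → [e]

[mifvekirge]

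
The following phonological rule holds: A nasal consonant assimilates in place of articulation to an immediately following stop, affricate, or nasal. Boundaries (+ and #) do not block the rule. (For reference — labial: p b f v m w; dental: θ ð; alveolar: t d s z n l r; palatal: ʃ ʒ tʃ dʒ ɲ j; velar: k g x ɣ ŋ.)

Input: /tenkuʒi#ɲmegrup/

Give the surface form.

/n/ before /k/ (velar) → [ŋ]
/ɲ/ before /m/ (labial) → [m]

[teŋkuʒi#mmegrup]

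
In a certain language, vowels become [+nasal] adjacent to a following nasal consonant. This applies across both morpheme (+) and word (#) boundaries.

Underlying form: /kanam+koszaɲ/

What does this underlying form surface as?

[kãnãm+koszãɲ]

/a/ before nasal /n/ → [ã]
/a/ before nasal /m/ → [ã]
/a/ before nasal /ɲ/ → [ã]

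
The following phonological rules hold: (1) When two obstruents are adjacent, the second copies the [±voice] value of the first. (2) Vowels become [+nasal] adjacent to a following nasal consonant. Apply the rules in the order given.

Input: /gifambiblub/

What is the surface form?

Rule 1: no segment meets the rule's conditions; no change.
After rule 1: gifambiblub
Rule 2: /a/ before nasal /m/ → [ã]

[gifãmbiblub]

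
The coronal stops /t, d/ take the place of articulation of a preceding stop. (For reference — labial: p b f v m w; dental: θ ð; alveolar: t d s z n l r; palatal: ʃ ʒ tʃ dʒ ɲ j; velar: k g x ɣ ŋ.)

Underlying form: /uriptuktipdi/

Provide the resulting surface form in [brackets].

/t/ after /p/ (labial) → [p]
/t/ after /k/ (velar) → [k]
/d/ after /p/ (labial) → [b]

[urippukkipbi]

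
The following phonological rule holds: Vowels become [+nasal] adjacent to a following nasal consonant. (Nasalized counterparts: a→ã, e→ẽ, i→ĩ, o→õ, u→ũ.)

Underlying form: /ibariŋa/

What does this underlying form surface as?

/i/ before nasal /ŋ/ → [ĩ]

[ibarĩŋa]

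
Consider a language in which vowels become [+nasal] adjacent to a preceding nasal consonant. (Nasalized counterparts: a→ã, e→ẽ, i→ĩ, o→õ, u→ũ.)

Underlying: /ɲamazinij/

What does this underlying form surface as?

/a/ after nasal /ɲ/ → [ã]
/a/ after nasal /m/ → [ã]
/i/ after nasal /n/ → [ĩ]

[ɲãmãzinĩj]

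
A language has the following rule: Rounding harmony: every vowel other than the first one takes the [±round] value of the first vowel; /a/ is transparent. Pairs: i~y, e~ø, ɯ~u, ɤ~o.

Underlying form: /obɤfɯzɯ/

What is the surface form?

[obofuzu]

/ɤ/ harmonizes with /o/ ([+round]) → [o]
/ɯ/ harmonizes with /o/ ([+round]) → [u]
/ɯ/ harmonizes with /o/ ([+round]) → [u]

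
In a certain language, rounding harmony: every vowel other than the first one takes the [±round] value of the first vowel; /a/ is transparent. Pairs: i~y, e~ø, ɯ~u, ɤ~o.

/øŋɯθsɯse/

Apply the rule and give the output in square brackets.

[øŋuθsusø]

/ɯ/ harmonizes with /ø/ ([+round]) → [u]
/ɯ/ harmonizes with /ø/ ([+round]) → [u]
/e/ harmonizes with /ø/ ([+round]) → [ø]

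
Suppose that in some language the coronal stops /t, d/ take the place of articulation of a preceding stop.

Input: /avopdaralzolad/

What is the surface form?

[avopbaralzolad]

/d/ after /p/ (labial) → [b]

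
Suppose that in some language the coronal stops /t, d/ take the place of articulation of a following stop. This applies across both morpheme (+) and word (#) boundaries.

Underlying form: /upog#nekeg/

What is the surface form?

no segment meets the rule's conditions; no change.

[upog#nekeg]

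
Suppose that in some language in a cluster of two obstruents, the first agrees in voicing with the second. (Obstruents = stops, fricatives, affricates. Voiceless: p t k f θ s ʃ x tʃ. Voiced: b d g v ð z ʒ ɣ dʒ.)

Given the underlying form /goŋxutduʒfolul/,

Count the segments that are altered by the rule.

/t/ before /d/ (voiced) → [d]
/ʒ/ before /f/ (voiceless) → [ʃ]
2 segments change.

2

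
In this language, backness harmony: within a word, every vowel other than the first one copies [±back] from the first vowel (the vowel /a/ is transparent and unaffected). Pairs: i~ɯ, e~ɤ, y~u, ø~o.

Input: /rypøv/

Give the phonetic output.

no segment meets the rule's conditions; no change.

[rypøv]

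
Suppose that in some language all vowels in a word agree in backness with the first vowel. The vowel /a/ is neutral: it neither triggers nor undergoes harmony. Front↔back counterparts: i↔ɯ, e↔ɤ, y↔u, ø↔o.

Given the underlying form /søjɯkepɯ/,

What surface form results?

[søjikepi]

/ɯ/ harmonizes with /ø/ ([-back]) → [i]
/ɯ/ harmonizes with /ø/ ([-back]) → [i]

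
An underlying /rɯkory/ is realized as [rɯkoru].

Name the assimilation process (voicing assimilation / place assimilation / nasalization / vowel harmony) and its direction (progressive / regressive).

/y/→[u].
Vowels agree with the first vowel, so the harmony is progressive.

vowel harmony, progressive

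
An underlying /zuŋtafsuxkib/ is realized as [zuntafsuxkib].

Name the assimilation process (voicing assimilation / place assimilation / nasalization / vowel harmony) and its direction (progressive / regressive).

/ŋ/→[n].
Each target copies a feature from the following segment, so the direction is regressive.

place assimilation, regressive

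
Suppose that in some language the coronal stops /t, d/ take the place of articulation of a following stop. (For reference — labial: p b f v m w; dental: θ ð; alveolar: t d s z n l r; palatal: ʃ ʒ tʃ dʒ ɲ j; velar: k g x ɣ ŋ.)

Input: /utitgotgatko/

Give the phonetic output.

/t/ before /g/ (velar) → [k]
/t/ before /g/ (velar) → [k]
/t/ before /k/ (velar) → [k]

[utikgokgakko]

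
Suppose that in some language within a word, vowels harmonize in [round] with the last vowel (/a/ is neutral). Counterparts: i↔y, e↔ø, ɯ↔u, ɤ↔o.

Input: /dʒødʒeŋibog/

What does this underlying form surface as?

[dʒødʒøŋybog]

/e/ harmonizes with /o/ ([+round]) → [ø]
/i/ harmonizes with /o/ ([+round]) → [y]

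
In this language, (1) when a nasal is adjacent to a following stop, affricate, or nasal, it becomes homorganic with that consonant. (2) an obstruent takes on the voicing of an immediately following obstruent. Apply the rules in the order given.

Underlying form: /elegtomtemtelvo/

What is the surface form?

[elektontentelvo]

Rule 1: /m/ before /t/ (alveolar) → [n]
Rule 1: /m/ before /t/ (alveolar) → [n]
After rule 1: elegtontentelvo
Rule 2: /g/ before /t/ (voiceless) → [k]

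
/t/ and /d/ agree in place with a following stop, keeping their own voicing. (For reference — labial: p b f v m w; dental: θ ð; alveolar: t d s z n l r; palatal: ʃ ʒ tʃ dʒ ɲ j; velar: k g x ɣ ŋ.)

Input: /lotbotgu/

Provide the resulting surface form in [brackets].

/t/ before /b/ (labial) → [p]
/t/ before /g/ (velar) → [k]

[lopbokgu]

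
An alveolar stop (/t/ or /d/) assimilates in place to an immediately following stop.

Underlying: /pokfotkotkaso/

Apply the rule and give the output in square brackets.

/t/ before /k/ (velar) → [k]
/t/ before /k/ (velar) → [k]

[pokfokkokkaso]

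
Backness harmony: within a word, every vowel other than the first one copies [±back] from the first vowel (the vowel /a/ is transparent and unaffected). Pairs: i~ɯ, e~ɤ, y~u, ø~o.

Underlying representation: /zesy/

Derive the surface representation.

no segment meets the rule's conditions; no change.

[zesy]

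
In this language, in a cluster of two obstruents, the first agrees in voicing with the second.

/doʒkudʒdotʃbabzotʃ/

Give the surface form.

/ʒ/ before /k/ (voiceless) → [ʃ]
/tʃ/ before /b/ (voiced) → [dʒ]

[doʃkudʒdodʒbabzotʃ]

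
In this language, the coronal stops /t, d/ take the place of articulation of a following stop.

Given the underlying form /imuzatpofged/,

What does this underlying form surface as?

[imuzappofged]

/t/ before /p/ (labial) → [p]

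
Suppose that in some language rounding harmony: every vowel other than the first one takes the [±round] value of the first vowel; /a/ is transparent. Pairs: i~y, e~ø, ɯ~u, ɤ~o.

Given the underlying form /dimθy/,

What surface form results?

[dimθi]

/y/ harmonizes with /i/ ([-round]) → [i]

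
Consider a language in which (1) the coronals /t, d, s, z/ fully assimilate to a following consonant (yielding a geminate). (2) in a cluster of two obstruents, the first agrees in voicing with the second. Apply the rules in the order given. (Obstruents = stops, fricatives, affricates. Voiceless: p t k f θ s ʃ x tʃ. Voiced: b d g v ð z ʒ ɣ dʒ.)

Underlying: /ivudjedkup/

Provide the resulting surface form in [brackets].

[ivujjekkup]

Rule 1: /d/ before /j/ → [j] (total assimilation)
Rule 1: /d/ before /k/ → [k] (total assimilation)
After rule 1: ivujjekkup
Rule 2: no segment meets the rule's conditions; no change.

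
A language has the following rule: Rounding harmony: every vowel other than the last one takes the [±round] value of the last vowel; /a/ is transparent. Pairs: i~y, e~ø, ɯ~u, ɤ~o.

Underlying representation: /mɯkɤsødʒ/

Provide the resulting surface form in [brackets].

/ɯ/ harmonizes with /ø/ ([+round]) → [u]
/ɤ/ harmonizes with /ø/ ([+round]) → [o]

[mukosødʒ]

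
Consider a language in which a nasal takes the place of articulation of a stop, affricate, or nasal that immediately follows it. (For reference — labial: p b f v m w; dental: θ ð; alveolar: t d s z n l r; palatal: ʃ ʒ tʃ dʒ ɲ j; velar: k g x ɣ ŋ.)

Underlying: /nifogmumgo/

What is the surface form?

[nifogmuŋgo]

/m/ before /g/ (velar) → [ŋ]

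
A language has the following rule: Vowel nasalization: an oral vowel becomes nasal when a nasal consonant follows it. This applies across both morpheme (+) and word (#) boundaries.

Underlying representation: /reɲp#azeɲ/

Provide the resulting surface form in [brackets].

[rẽɲp#azẽɲ]

/e/ before nasal /ɲ/ → [ẽ]
/e/ before nasal /ɲ/ → [ẽ]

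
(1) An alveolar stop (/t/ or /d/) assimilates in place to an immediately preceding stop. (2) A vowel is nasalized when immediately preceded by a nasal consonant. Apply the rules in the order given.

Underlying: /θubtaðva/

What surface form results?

Rule 1: /t/ after /b/ (labial) → [p]
After rule 1: θubpaðva
Rule 2: no segment meets the rule's conditions; no change.

[θubpaðva]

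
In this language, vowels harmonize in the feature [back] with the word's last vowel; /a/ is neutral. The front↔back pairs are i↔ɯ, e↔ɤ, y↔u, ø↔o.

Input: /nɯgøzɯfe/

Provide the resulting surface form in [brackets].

[nigøzife]

/ɯ/ harmonizes with /e/ ([-back]) → [i]
/ɯ/ harmonizes with /e/ ([-back]) → [i]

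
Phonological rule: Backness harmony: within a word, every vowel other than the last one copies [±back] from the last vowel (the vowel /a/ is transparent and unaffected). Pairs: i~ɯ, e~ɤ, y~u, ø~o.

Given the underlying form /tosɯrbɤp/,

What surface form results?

no segment meets the rule's conditions; no change.

[tosɯrbɤp]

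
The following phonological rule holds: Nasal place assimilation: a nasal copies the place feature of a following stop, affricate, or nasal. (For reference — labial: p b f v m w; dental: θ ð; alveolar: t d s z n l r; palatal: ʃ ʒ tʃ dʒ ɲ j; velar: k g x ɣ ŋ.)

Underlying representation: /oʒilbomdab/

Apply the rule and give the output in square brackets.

/m/ before /d/ (alveolar) → [n]

[oʒilbondab]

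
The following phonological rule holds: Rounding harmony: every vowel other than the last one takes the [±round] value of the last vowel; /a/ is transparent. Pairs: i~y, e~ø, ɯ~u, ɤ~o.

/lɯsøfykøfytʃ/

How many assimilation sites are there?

1

/ɯ/ harmonizes with /y/ ([+round]) → [u]
1 segment changes.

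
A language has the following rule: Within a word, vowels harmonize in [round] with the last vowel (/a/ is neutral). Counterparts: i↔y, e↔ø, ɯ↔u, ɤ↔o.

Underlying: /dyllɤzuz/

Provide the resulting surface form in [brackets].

[dyllozuz]

/ɤ/ harmonizes with /u/ ([+round]) → [o]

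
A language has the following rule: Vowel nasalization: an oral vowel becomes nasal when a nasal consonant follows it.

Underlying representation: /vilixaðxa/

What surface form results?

[vilixaðxa]

no segment meets the rule's conditions; no change.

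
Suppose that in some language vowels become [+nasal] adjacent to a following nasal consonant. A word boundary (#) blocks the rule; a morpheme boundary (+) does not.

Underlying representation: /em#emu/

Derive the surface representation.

[ẽm#ẽmu]

/e/ before nasal /m/ → [ẽ]
/e/ before nasal /m/ → [ẽ]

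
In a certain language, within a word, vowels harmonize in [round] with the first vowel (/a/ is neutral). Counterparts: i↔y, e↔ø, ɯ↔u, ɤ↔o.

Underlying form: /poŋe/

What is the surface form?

[poŋø]

/e/ harmonizes with /o/ ([+round]) → [ø]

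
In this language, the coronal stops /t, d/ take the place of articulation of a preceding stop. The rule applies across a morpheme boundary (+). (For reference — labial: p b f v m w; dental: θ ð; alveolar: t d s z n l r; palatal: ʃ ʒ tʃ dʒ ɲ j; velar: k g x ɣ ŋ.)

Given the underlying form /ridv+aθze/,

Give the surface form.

[ridv+aθze]

no segment meets the rule's conditions; no change.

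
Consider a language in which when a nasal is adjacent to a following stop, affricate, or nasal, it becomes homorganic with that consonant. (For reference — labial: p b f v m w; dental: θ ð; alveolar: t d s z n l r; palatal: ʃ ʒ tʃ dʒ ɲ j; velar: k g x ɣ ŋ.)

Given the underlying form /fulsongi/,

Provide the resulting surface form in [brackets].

/n/ before /g/ (velar) → [ŋ]

[fulsoŋgi]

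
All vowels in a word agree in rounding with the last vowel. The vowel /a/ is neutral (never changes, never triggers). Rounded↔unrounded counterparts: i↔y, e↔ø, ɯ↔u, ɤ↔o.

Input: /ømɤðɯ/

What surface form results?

/ø/ harmonizes with /ɯ/ ([-round]) → [e]

[emɤðɯ]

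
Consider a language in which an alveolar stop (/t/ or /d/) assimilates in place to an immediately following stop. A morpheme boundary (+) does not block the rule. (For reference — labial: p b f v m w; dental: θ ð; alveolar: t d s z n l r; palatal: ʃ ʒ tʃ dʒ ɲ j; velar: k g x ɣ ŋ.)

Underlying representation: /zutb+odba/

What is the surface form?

/t/ before /b/ (labial) → [p]
/d/ before /b/ (labial) → [b]

[zupb+obba]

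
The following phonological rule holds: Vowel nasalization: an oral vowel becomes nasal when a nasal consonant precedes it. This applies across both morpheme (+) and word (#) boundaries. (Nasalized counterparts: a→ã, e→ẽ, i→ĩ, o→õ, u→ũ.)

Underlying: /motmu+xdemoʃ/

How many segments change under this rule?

/o/ after nasal /m/ → [õ]
/u/ after nasal /m/ → [ũ]
/o/ after nasal /m/ → [õ]
3 segments change.

3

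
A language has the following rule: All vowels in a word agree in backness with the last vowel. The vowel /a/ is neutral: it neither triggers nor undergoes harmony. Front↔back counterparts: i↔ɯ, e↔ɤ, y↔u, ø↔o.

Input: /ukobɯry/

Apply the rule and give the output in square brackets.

/u/ harmonizes with /y/ ([-back]) → [y]
/o/ harmonizes with /y/ ([-back]) → [ø]
/ɯ/ harmonizes with /y/ ([-back]) → [i]

[ykøbiry]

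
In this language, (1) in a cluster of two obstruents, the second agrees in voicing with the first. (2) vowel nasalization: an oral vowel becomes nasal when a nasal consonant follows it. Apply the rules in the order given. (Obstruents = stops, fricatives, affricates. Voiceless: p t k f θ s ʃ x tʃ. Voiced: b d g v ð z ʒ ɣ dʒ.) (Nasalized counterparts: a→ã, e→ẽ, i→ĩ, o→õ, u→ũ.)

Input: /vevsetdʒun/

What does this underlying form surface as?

[vevzettʃũn]

Rule 1: /s/ after /v/ (voiced) → [z]
Rule 1: /dʒ/ after /t/ (voiceless) → [tʃ]
After rule 1: vevzettʃun
Rule 2: /u/ before nasal /n/ → [ũ]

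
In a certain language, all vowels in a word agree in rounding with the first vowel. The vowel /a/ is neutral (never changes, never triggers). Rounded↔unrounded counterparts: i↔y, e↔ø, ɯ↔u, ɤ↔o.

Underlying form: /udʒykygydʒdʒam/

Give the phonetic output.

[udʒykygydʒdʒam]

no segment meets the rule's conditions; no change.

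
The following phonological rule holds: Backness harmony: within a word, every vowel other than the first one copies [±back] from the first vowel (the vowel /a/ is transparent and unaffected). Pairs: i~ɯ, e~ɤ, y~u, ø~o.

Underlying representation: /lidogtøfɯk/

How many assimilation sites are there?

/o/ harmonizes with /i/ ([-back]) → [ø]
/ɯ/ harmonizes with /i/ ([-back]) → [i]
2 segments change.

2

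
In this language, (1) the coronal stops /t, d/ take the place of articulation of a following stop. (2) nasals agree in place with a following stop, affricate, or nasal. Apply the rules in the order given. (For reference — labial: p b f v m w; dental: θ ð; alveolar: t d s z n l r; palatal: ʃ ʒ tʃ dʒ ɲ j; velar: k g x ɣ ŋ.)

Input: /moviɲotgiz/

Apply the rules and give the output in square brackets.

[moviɲokgiz]

Rule 1: /t/ before /g/ (velar) → [k]
After rule 1: moviɲokgiz
Rule 2: no segment meets the rule's conditions; no change.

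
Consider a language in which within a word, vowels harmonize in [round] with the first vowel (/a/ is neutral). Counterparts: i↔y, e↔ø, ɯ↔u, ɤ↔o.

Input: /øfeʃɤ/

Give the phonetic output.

/e/ harmonizes with /ø/ ([+round]) → [ø]
/ɤ/ harmonizes with /ø/ ([+round]) → [o]

[øføʃo]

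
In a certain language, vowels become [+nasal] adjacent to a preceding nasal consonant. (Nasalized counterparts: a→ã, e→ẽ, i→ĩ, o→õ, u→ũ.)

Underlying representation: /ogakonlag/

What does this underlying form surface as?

[ogakonlag]

no segment meets the rule's conditions; no change.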